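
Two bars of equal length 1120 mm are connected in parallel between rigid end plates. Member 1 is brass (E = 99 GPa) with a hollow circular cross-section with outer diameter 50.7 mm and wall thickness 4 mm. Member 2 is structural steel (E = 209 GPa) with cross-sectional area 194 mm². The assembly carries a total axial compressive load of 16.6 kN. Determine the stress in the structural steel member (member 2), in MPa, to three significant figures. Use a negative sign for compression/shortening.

A_1 = 586.8 mm².
Equal strain + equilibrium ⇒ each member carries load in proportion to AE: A₁E₁ = 58100000 N, A₂E₂ = 40550000 N, ΣAE = 98640000 N.
σ₂ = P·E₂/ΣAE = -16600·209000/98640000 = -35.17 MPa.

-35.2 MPa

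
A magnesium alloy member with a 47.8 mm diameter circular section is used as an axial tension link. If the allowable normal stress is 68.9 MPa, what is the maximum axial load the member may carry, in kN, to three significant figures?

124 kN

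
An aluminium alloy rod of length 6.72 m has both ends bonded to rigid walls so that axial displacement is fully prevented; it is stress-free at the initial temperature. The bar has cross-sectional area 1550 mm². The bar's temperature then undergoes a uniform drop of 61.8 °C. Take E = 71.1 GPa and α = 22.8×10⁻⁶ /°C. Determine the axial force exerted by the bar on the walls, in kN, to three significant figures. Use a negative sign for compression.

155 kN

Free thermal expansion αLΔT = 22.8e-6 · 6720 · -61.8 = -9.469 mm.
The walls impose strain ε = −(-9.469)/6720 = 1.4090e-03; σ = Eε = 71100 · 1.4090e-03 = 100.2 MPa.
Wall reaction R = σ·A = 100.2·1550 = 155300 N = 155.3 kN.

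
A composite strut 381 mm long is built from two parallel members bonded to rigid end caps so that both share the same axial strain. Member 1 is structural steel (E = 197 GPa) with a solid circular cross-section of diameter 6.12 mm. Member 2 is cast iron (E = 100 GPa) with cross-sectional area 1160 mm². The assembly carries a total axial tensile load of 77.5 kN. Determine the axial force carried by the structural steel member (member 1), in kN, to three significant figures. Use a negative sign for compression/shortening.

3.69 kN

A_1 = 29.42 mm².
Equal strain + equilibrium ⇒ each member carries load in proportion to AE: A₁E₁ = 5795000 N, A₂E₂ = 116000000 N, ΣAE = 121800000 N.
F₁ = P·A₁E₁/ΣAE = 77500·5795000/121800000 = 3687 N.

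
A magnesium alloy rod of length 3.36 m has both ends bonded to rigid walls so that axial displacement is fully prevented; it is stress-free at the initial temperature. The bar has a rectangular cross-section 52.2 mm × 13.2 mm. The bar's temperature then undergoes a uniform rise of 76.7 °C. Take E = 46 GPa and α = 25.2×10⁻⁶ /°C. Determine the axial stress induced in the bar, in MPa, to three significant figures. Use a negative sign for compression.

-88.9 MPa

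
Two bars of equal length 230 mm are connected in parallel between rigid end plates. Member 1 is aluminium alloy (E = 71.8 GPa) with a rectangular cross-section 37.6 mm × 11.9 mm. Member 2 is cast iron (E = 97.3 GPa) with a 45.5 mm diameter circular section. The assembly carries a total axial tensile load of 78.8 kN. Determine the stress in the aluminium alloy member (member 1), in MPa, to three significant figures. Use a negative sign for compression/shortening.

A_1 = 447.4 mm².
A_2 = 1626 mm².
Equal strain + equilibrium ⇒ each member carries load in proportion to AE: A₁E₁ = 32130000 N, A₂E₂ = 158200000 N, ΣAE = 190300000 N.
σ₁ = P·E₁/ΣAE = 78800·71800/190300000 = 29.73 MPa.

29.7 MPa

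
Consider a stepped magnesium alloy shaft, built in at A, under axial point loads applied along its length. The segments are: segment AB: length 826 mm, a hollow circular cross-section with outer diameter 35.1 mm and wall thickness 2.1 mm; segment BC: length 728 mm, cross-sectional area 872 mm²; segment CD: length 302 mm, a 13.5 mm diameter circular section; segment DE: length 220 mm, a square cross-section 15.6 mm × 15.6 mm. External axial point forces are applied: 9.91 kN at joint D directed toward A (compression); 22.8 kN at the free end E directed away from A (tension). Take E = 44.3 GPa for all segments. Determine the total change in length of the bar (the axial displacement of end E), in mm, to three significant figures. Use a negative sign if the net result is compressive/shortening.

2.43 mm

Internal axial forces (sectioning from the free end, tension +): N_DE = 22.8 kN, N_CD = 12.89 kN, N_BC = 12.89 kN, N_AB = 12.89 kN.
A_AB = 217.7 mm².
A_CD = 143.1 mm².
A_DE = 243.4 mm².
δ_AB = 12890·826/(217.7·44300) = 1.104 mm
δ_BC = 12890·728/(872·44300) = 0.2429 mm
δ_CD = 12890·302/(143.1·44300) = 0.6139 mm
δ_DE = 22800·220/(243.4·44300) = 0.4653 mm
δ = Σδ_i = 2.426 mm.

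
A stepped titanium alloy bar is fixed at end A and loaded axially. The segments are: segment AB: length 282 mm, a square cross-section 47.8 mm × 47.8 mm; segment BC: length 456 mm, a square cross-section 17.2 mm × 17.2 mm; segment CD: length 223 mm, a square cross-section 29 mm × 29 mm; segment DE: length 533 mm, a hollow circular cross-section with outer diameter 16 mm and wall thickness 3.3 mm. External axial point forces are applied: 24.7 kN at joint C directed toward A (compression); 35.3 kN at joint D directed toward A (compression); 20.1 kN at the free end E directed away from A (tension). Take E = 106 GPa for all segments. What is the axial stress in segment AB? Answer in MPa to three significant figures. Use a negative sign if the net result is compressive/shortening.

Internal axial forces (sectioning from the free end, tension +): N_DE = 20.1 kN, N_CD = -15.2 kN, N_BC = -39.9 kN, N_AB = -39.9 kN.
A_AB = 2285 mm².
σ_AB = N_AB/A_AB = -39900/2285 = -17.46 MPa.

-17.5 MPa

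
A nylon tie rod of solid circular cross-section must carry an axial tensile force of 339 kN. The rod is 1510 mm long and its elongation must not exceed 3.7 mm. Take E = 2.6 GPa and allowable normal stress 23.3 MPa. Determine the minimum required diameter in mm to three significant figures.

260 mm

Required area A ≥ P/σ_allow = 339000/23.3 = 14550 mm².
For a solid circular section, d ≥ √(4A/π) = 136.1 mm.
Elongation limit: A ≥ PL/(Eδ_allow) = 339000·1510/(2600·3.7) = 53210 mm² ⇒ d ≥ 260.3 mm.
The elongation limit governs.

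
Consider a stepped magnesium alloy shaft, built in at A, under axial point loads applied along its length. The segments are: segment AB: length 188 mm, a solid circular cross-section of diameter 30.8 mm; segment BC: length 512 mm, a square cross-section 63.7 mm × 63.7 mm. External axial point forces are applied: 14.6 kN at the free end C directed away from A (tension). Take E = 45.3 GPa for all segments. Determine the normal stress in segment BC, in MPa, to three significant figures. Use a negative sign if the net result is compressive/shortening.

3.60 MPa

Internal axial forces (sectioning from the free end, tension +): N_BC = 14.6 kN, N_AB = 14.6 kN.
A_BC = 4058 mm².
σ_BC = N_BC/A_BC = 14600/4058 = 3.598 MPa.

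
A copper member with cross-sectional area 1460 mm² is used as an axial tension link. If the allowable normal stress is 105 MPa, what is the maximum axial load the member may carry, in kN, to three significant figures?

153 kN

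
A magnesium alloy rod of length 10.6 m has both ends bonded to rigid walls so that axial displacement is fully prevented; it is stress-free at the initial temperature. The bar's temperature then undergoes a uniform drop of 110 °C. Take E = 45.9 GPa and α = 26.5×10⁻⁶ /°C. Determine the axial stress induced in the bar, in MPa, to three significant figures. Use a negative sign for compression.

134 MPa

Free thermal expansion αLΔT = 26.5e-6 · 10600 · -110 = -30.9 mm.
The walls impose strain ε = −(-30.9)/10600 = 2.9150e-03; σ = Eε = 45900 · 2.9150e-03 = 133.8 MPa.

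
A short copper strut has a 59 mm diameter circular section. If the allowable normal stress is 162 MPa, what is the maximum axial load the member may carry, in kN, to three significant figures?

443 kN

A = 2734 mm².
P_max = σ_allow · A = 162 · 2734 = 442900 N = 442.9 kN.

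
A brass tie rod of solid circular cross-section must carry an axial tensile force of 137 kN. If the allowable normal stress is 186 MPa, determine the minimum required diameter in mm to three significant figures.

Required area A ≥ P/σ_allow = 137000/186 = 736.6 mm².
For a solid circular section, d ≥ √(4A/π) = 30.62 mm.

30.6 mm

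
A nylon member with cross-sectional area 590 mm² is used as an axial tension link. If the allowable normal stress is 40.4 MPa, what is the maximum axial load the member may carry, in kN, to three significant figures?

P_max = σ_allow · A = 40.4 · 590 = 23840 N = 23.84 kN.

23.8 kN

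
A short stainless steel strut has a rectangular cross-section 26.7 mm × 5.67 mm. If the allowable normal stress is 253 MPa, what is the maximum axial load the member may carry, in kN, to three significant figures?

A = 151.4 mm².
P_max = σ_allow · A = 253 · 151.4 = 38300 N = 38.3 kN.

38.3 kN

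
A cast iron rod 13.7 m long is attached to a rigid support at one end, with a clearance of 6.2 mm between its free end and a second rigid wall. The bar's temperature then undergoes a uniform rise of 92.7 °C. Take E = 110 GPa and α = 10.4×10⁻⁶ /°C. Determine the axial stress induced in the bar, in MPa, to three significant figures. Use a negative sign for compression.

-56.3 MPa

Free thermal expansion αLΔT = 10.4e-6 · 13700 · 92.7 = 13.21 mm.
The walls engage after the gap closes; constrained expansion = 13.21 − 6.2 = 7.008 mm.
The walls impose strain ε = −(7.008)/13700 = -5.1153e-04; σ = Eε = 110000 · -5.1153e-04 = -56.27 MPa.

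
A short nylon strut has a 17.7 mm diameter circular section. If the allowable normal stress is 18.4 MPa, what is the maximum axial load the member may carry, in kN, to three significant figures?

A = 246.1 mm².
P_max = σ_allow · A = 18.4 · 246.1 = 4527 N = 4.527 kN.

4.53 kN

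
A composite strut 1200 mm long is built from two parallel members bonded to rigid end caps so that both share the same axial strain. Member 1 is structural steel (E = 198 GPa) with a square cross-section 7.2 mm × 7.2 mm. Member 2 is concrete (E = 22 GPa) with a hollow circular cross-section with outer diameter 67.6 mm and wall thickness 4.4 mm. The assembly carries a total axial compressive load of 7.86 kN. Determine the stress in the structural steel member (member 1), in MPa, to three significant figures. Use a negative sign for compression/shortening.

-52.8 MPa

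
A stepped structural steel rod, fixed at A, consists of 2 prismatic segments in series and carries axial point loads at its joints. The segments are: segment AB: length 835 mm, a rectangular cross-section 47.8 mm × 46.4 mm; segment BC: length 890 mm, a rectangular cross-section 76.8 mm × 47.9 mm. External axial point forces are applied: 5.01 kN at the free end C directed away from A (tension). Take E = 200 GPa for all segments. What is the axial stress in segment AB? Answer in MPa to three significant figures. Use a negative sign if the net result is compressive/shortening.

Internal axial forces (sectioning from the free end, tension +): N_BC = 5.01 kN, N_AB = 5.01 kN.
A_AB = 2218 mm².
σ_AB = N_AB/A_AB = 5010/2218 = 2.259 MPa.

2.26 MPa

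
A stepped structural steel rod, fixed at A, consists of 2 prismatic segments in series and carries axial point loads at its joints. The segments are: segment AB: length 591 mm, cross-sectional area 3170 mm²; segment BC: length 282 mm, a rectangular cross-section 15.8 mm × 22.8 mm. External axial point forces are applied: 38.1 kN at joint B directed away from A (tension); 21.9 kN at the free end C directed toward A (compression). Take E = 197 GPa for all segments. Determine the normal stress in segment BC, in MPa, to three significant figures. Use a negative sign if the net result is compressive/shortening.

-60.8 MPa

Internal axial forces (sectioning from the free end, tension +): N_BC = -21.9 kN, N_AB = 16.2 kN.
A_BC = 360.2 mm².
σ_BC = N_BC/A_BC = -21900/360.2 = -60.79 MPa.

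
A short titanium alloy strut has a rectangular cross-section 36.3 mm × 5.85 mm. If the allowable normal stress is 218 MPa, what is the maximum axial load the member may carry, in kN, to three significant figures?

A = 212.4 mm².
P_max = σ_allow · A = 218 · 212.4 = 46290 N = 46.29 kN.

46.3 kN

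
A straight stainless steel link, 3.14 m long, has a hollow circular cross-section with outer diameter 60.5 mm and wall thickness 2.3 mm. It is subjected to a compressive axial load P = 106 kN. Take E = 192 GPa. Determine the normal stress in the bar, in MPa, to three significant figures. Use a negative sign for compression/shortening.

A = 420.5 mm².
σ = N/A = -106000/420.5 = -252.1 MPa.

-252 MPa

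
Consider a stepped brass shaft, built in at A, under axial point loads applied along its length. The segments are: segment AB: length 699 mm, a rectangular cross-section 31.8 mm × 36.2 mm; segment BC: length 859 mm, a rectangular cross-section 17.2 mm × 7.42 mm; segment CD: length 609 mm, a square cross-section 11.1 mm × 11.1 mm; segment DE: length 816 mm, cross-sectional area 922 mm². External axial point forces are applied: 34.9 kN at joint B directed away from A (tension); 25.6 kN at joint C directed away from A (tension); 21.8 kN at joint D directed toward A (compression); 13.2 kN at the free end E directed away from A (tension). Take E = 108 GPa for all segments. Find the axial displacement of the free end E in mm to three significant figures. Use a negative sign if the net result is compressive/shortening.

1.07 mm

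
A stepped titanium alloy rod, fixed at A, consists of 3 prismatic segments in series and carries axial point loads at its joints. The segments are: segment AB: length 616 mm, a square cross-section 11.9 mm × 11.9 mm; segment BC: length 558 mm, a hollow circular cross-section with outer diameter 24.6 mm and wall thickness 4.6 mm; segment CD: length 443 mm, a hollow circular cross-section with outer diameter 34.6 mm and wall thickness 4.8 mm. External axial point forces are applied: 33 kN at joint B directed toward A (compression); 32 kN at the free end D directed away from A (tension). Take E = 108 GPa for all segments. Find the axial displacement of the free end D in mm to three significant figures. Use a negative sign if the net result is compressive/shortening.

0.824 mm

Internal axial forces (sectioning from the free end, tension +): N_CD = 32 kN, N_BC = 32 kN, N_AB = -1 kN.
A_AB = 141.6 mm².
A_BC = 289 mm².
A_CD = 449.4 mm².
δ_AB = -1000·616/(141.6·108000) = -0.04028 mm
δ_BC = 32000·558/(289·108000) = 0.572 mm
δ_CD = 32000·443/(449.4·108000) = 0.2921 mm
δ = Σδ_i = 0.8239 mm.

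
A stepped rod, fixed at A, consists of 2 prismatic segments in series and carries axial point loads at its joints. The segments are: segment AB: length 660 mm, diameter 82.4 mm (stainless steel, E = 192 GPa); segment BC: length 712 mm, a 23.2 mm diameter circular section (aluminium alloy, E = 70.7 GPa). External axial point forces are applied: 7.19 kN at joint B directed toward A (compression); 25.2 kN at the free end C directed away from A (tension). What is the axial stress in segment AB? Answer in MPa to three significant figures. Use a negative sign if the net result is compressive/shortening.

Internal axial forces (sectioning from the free end, tension +): N_BC = 25.2 kN, N_AB = 18.01 kN.
A_AB = 5333 mm².
σ_AB = N_AB/A_AB = 18010/5333 = 3.377 MPa.

3.38 MPa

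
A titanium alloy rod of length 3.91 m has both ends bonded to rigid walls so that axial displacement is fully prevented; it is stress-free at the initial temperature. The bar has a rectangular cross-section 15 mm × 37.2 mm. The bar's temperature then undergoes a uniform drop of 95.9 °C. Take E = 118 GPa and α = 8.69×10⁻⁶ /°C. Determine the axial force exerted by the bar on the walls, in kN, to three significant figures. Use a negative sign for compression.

54.9 kN

Free thermal expansion αLΔT = 8.69e-6 · 3910 · -95.9 = -3.258 mm.
The walls impose strain ε = −(-3.258)/3910 = 8.3337e-04; σ = Eε = 118000 · 8.3337e-04 = 98.34 MPa.
Wall reaction R = σ·A = 98.34·558 = 54870 N = 54.87 kN.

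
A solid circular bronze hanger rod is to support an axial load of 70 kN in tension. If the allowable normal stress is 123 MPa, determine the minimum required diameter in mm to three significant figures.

Required area A ≥ P/σ_allow = 70000/123 = 569.1 mm².
For a solid circular section, d ≥ √(4A/π) = 26.92 mm.

26.9 mm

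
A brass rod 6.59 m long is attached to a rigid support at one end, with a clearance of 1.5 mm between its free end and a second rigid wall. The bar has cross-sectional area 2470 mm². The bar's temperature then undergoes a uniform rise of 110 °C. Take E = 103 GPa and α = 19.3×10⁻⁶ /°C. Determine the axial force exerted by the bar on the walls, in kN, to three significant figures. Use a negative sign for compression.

Free thermal expansion αLΔT = 19.3e-6 · 6590 · 110 = 13.99 mm.
The walls engage after the gap closes; constrained expansion = 13.99 − 1.5 = 12.49 mm.
The walls impose strain ε = −(12.49)/6590 = -1.8954e-03; σ = Eε = 103000 · -1.8954e-03 = -195.2 MPa.
Wall reaction R = σ·A = -195.2·2470 = -482200 N = -482.2 kN.

-482 kN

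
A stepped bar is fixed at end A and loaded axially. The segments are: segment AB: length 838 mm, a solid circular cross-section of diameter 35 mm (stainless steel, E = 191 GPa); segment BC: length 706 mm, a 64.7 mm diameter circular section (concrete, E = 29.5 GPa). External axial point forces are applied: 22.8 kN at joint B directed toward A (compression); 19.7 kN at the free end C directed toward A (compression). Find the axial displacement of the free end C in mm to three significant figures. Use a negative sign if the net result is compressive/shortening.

-0.337 mm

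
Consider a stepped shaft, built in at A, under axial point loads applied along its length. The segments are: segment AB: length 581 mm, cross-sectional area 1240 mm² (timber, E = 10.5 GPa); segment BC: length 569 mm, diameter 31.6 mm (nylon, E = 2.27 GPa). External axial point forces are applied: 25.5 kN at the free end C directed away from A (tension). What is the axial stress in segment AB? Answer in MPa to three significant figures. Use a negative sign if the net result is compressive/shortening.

Internal axial forces (sectioning from the free end, tension +): N_BC = 25.5 kN, N_AB = 25.5 kN.
σ_AB = N_AB/A_AB = 25500/1240 = 20.56 MPa.

20.6 MPa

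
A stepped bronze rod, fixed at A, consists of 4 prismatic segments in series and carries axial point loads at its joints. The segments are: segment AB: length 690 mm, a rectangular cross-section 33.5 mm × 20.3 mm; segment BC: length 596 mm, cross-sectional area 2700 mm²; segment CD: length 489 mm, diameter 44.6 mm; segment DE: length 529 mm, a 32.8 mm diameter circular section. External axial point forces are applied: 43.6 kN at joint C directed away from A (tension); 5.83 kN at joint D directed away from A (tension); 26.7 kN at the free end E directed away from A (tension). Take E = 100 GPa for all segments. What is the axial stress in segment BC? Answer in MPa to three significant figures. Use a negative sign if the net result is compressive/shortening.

28.2 MPa

Internal axial forces (sectioning from the free end, tension +): N_DE = 26.7 kN, N_CD = 32.53 kN, N_BC = 76.13 kN, N_AB = 76.13 kN.
σ_BC = N_BC/A_BC = 76130/2700 = 28.2 MPa.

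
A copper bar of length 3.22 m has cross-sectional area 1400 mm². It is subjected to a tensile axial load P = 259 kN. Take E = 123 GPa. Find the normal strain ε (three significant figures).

σ = N/A = 185 MPa; ε = σ/E = 185/123000 = 1.504e-03.

0.00150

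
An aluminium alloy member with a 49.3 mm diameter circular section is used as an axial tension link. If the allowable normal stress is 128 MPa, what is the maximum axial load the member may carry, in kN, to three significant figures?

A = 1909 mm².
P_max = σ_allow · A = 128 · 1909 = 244300 N = 244.3 kN.

244 kN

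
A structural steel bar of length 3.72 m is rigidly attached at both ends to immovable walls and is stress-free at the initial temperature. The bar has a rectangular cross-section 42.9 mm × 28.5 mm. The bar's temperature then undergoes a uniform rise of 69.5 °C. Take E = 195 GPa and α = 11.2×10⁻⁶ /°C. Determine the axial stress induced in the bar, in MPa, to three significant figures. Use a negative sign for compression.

-152 MPa

Free thermal expansion αLΔT = 11.2e-6 · 3720 · 69.5 = 2.896 mm.
The walls impose strain ε = −(2.896)/3720 = -7.7840e-04; σ = Eε = 195000 · -7.7840e-04 = -151.8 MPa.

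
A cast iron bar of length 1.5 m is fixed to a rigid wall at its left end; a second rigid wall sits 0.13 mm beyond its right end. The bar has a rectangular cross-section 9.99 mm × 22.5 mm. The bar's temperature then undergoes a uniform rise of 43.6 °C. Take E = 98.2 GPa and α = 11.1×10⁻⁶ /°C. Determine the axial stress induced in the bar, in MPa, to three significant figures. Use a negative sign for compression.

-39.0 MPa

Free thermal expansion αLΔT = 11.1e-6 · 1500 · 43.6 = 0.7259 mm.
The walls engage after the gap closes; constrained expansion = 0.7259 − 0.13 = 0.5959 mm.
The walls impose strain ε = −(0.5959)/1500 = -3.9729e-04; σ = Eε = 98200 · -3.9729e-04 = -39.01 MPa.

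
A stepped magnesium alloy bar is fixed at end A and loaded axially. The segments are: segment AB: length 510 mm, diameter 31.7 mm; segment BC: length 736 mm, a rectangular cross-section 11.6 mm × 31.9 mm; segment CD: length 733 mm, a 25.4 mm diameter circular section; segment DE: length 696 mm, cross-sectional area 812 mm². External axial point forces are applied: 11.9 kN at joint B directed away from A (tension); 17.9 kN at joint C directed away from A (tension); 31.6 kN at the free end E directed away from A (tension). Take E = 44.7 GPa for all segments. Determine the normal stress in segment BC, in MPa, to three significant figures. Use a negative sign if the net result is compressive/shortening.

Internal axial forces (sectioning from the free end, tension +): N_DE = 31.6 kN, N_CD = 31.6 kN, N_BC = 49.5 kN, N_AB = 61.4 kN.
A_BC = 370 mm².
σ_BC = N_BC/A_BC = 49500/370 = 133.8 MPa.

134 MPa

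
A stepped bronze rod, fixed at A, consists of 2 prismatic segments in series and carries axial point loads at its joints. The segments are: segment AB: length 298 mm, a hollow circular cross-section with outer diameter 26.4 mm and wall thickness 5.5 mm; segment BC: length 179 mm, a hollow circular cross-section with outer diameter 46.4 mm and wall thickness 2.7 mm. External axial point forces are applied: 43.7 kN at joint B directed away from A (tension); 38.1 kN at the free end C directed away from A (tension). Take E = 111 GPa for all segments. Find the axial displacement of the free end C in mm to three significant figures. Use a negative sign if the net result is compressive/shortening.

0.774 mm

Internal axial forces (sectioning from the free end, tension +): N_BC = 38.1 kN, N_AB = 81.8 kN.
A_AB = 361.1 mm².
A_BC = 370.7 mm².
δ_AB = 81800·298/(361.1·111000) = 0.6081 mm
δ_BC = 38100·179/(370.7·111000) = 0.1658 mm
δ = Σδ_i = 0.7739 mm.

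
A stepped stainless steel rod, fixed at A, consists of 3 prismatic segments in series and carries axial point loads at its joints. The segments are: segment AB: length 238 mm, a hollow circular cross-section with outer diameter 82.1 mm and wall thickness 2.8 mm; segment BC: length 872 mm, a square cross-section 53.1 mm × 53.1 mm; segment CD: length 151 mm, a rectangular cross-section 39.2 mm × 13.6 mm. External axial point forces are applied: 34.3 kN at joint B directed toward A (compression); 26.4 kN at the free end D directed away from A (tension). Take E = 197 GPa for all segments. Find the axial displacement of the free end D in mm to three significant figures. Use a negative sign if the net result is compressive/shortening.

0.0657 mm

Internal axial forces (sectioning from the free end, tension +): N_CD = 26.4 kN, N_BC = 26.4 kN, N_AB = -7.9 kN.
A_AB = 697.6 mm².
A_BC = 2820 mm².
A_CD = 533.1 mm².
δ_AB = -7900·238/(697.6·197000) = -0.01368 mm
δ_BC = 26400·872/(2820·197000) = 0.04144 mm
δ_CD = 26400·151/(533.1·197000) = 0.03796 mm
δ = Σδ_i = 0.06572 mm.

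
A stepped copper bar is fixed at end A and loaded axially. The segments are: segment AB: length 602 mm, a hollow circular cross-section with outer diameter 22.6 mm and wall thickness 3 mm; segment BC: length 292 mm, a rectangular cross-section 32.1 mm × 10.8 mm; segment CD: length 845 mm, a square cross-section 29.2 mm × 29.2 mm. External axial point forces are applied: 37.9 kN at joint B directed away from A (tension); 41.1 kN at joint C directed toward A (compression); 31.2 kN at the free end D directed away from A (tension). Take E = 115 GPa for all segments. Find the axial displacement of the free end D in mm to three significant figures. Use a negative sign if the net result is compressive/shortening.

0.990 mm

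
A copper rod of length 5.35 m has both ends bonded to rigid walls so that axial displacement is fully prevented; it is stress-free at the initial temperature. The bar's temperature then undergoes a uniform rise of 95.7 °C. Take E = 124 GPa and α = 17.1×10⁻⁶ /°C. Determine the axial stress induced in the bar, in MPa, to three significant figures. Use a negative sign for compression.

-203 MPa

Free thermal expansion αLΔT = 17.1e-6 · 5350 · 95.7 = 8.755 mm.
The walls impose strain ε = −(8.755)/5350 = -1.6365e-03; σ = Eε = 124000 · -1.6365e-03 = -202.9 MPa.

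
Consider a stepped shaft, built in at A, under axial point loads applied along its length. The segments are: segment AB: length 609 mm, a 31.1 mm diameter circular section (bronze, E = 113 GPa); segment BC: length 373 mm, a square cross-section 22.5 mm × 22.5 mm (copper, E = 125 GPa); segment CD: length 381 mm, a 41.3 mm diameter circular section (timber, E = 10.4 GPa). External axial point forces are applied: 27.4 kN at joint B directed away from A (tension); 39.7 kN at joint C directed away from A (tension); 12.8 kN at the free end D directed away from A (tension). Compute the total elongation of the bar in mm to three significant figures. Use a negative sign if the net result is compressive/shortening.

Internal axial forces (sectioning from the free end, tension +): N_CD = 12.8 kN, N_BC = 52.5 kN, N_AB = 79.9 kN.
A_AB = 759.6 mm².
A_BC = 506.2 mm².
A_CD = 1340 mm².
δ_AB = 79900·609/(759.6·113000) = 0.5669 mm
δ_BC = 52500·373/(506.2·125000) = 0.3095 mm
δ_CD = 12800·381/(1340·10400) = 0.35 mm
δ = Σδ_i = 1.226 mm.

1.23 mm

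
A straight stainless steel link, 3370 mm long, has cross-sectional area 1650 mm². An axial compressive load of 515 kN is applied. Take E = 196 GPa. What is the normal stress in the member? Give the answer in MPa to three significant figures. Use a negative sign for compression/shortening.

σ = N/A = -515000/1650 = -312.1 MPa.

-312 MPa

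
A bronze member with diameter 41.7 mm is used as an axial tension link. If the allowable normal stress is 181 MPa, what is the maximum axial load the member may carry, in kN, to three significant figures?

247 kN

A = 1366 mm².
P_max = σ_allow · A = 181 · 1366 = 247200 N = 247.2 kN.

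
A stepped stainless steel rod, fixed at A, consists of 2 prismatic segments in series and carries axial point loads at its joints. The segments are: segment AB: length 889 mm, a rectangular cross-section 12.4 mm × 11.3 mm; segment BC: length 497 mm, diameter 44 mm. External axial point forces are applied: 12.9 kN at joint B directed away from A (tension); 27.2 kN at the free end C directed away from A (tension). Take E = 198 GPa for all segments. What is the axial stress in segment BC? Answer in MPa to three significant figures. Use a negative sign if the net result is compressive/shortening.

17.9 MPa

Internal axial forces (sectioning from the free end, tension +): N_BC = 27.2 kN, N_AB = 40.1 kN.
A_BC = 1521 mm².
σ_BC = N_BC/A_BC = 27200/1521 = 17.89 MPa.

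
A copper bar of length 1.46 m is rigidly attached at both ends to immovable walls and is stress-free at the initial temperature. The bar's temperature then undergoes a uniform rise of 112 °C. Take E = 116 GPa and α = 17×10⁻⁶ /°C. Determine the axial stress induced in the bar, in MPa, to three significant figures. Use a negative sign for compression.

Free thermal expansion αLΔT = 17e-6 · 1460 · 112 = 2.78 mm.
The walls impose strain ε = −(2.78)/1460 = -1.9040e-03; σ = Eε = 116000 · -1.9040e-03 = -220.9 MPa.

-221 MPa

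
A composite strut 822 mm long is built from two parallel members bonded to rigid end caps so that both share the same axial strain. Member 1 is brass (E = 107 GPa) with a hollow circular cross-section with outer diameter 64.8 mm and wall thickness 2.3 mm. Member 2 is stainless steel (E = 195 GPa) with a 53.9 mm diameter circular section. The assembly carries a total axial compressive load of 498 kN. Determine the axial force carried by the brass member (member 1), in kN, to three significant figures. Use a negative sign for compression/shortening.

-48.8 kN

A_1 = 451.6 mm².
A_2 = 2282 mm².
Equal strain + equilibrium ⇒ each member carries load in proportion to AE: A₁E₁ = 48320000 N, A₂E₂ = 444900000 N, ΣAE = 493300000 N.
F₁ = P·A₁E₁/ΣAE = -498000·48320000/493300000 = -48790 N.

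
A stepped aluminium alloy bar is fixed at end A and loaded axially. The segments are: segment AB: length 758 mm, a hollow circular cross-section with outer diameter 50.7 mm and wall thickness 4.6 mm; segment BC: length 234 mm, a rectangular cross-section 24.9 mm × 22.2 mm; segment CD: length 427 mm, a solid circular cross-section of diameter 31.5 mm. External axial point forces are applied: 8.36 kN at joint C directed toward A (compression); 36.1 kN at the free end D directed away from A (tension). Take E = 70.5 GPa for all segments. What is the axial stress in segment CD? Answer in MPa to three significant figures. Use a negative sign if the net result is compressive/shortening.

Internal axial forces (sectioning from the free end, tension +): N_CD = 36.1 kN, N_BC = 27.74 kN, N_AB = 27.74 kN.
A_CD = 779.3 mm².
σ_CD = N_CD/A_CD = 36100/779.3 = 46.32 MPa.

46.3 MPa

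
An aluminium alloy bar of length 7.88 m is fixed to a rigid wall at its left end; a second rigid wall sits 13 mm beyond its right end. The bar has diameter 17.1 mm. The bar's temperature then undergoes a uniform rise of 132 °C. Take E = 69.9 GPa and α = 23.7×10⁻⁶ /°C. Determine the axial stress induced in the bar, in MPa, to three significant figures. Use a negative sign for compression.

Free thermal expansion αLΔT = 23.7e-6 · 7880 · 132 = 24.65 mm.
The walls engage after the gap closes; constrained expansion = 24.65 − 13 = 11.65 mm.
The walls impose strain ε = −(11.65)/7880 = -1.4787e-03; σ = Eε = 69900 · -1.4787e-03 = -103.4 MPa.

-103 MPa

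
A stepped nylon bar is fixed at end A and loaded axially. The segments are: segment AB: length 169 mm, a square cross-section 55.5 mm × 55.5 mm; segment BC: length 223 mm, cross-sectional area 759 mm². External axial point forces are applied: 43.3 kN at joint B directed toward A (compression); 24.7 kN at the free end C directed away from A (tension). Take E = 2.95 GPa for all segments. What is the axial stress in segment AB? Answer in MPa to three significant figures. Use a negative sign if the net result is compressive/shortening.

-6.04 MPa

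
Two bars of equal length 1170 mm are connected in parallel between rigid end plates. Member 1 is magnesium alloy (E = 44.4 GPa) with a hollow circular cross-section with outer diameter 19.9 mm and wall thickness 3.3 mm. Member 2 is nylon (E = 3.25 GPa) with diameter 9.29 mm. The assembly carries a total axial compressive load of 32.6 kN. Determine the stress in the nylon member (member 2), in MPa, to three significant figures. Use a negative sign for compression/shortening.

A_1 = 172.1 mm².
A_2 = 67.78 mm².
Equal strain + equilibrium ⇒ each member carries load in proportion to AE: A₁E₁ = 7641000 N, A₂E₂ = 220300 N, ΣAE = 7861000 N.
σ₂ = P·E₂/ΣAE = -32600·3250/7861000 = -13.48 MPa.

-13.5 MPa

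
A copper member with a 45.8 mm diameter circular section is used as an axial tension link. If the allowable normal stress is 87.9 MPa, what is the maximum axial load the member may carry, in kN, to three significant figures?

A = 1647 mm².
P_max = σ_allow · A = 87.9 · 1647 = 144800 N = 144.8 kN.

145 kN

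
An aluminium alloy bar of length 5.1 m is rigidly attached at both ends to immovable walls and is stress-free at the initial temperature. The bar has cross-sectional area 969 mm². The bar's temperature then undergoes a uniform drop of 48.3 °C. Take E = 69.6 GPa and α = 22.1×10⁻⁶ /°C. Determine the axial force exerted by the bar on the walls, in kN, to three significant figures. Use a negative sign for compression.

72.0 kN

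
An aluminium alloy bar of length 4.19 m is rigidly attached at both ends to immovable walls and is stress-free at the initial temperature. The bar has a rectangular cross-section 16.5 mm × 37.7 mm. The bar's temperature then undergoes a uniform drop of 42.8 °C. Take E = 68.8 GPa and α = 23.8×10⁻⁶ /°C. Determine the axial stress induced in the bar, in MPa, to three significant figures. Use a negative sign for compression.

Free thermal expansion αLΔT = 23.8e-6 · 4190 · -42.8 = -4.268 mm.
The walls impose strain ε = −(-4.268)/4190 = 1.0186e-03; σ = Eε = 68800 · 1.0186e-03 = 70.08 MPa.

70.1 MPa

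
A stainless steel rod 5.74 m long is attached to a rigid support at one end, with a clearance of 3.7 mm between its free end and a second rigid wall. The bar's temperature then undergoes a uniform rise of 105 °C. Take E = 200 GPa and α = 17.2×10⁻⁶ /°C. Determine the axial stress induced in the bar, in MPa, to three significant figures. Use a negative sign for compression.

Free thermal expansion αLΔT = 17.2e-6 · 5740 · 105 = 10.37 mm.
The walls engage after the gap closes; constrained expansion = 10.37 − 3.7 = 6.666 mm.
The walls impose strain ε = −(6.666)/5740 = -1.1614e-03; σ = Eε = 200000 · -1.1614e-03 = -232.3 MPa.

-232 MPa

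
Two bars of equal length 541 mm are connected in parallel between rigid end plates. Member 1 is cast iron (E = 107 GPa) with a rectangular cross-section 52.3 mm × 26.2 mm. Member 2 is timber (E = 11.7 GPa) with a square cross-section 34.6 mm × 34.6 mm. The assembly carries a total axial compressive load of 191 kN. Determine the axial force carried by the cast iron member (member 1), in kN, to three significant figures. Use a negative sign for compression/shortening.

A_1 = 1370 mm².
A_2 = 1197 mm².
Equal strain + equilibrium ⇒ each member carries load in proportion to AE: A₁E₁ = 146600000 N, A₂E₂ = 14010000 N, ΣAE = 160600000 N.
F₁ = P·A₁E₁/ΣAE = -191000·146600000/160600000 = -174300 N.

-174 kN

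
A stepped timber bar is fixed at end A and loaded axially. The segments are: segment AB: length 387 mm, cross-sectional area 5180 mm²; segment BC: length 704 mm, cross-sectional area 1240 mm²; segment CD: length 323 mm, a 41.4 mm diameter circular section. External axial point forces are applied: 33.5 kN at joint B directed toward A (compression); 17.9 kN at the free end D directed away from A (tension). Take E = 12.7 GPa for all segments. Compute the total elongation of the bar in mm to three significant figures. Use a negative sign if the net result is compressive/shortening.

Internal axial forces (sectioning from the free end, tension +): N_CD = 17.9 kN, N_BC = 17.9 kN, N_AB = -15.6 kN.
A_CD = 1346 mm².
δ_AB = -15600·387/(5180·12700) = -0.09177 mm
δ_BC = 17900·704/(1240·12700) = 0.8002 mm
δ_CD = 17900·323/(1346·12700) = 0.3382 mm
δ = Σδ_i = 1.047 mm.

1.05 mm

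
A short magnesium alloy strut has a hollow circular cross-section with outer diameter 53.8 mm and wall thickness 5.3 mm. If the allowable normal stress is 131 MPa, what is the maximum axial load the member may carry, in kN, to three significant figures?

A = 807.5 mm².
P_max = σ_allow · A = 131 · 807.5 = 105800 N = 105.8 kN.

106 kN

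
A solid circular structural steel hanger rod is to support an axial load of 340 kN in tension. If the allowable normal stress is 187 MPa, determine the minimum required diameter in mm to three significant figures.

48.1 mm

Required area A ≥ P/σ_allow = 340000/187 = 1818 mm².
For a solid circular section, d ≥ √(4A/π) = 48.11 mm.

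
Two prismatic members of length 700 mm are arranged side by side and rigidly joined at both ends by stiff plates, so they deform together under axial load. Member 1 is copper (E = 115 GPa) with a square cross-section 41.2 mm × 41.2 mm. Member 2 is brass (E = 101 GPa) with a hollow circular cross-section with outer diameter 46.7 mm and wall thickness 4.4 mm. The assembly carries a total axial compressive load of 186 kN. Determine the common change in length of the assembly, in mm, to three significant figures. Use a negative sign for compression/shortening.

A_1 = 1697 mm².
A_2 = 584.7 mm².
Equal strain + equilibrium ⇒ each member carries load in proportion to AE: A₁E₁ = 195200000 N, A₂E₂ = 59060000 N, ΣAE = 254300000 N.
δ = PL/ΣAE = -186000·700/254300000 = -0.5121 mm.

-0.512 mm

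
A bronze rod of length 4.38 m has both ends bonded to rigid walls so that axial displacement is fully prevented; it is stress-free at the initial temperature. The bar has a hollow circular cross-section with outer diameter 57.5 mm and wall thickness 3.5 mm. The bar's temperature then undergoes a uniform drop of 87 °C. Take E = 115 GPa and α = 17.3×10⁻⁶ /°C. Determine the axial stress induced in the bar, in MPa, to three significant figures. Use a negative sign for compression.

173 MPa

Free thermal expansion αLΔT = 17.3e-6 · 4380 · -87 = -6.592 mm.
The walls impose strain ε = −(-6.592)/4380 = 1.5051e-03; σ = Eε = 115000 · 1.5051e-03 = 173.1 MPa.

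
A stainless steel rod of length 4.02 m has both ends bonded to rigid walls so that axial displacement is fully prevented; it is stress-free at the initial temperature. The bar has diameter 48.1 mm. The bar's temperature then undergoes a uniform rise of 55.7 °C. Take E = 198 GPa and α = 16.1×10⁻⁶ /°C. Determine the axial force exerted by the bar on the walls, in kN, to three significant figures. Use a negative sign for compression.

Free thermal expansion αLΔT = 16.1e-6 · 4020 · 55.7 = 3.605 mm.
The walls impose strain ε = −(3.605)/4020 = -8.9677e-04; σ = Eε = 198000 · -8.9677e-04 = -177.6 MPa.
Wall reaction R = σ·A = -177.6·1817 = -322600 N = -322.6 kN.

-323 kN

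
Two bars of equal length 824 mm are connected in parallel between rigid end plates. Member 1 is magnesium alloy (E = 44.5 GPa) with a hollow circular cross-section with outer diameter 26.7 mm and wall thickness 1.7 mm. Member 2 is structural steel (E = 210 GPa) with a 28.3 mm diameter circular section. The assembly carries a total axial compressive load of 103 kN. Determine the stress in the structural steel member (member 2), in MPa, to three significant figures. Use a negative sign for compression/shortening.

-157 MPa

A_1 = 133.5 mm².
A_2 = 629 mm².
Equal strain + equilibrium ⇒ each member carries load in proportion to AE: A₁E₁ = 5942000 N, A₂E₂ = 132100000 N, ΣAE = 138000000 N.
σ₂ = P·E₂/ΣAE = -103000·210000/138000000 = -156.7 MPa.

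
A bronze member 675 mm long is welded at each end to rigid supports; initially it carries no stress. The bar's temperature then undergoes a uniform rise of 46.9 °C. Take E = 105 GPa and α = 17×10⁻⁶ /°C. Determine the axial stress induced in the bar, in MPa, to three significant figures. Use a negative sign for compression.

-83.7 MPa

Free thermal expansion αLΔT = 17e-6 · 675 · 46.9 = 0.5382 mm.
The walls impose strain ε = −(0.5382)/675 = -7.9730e-04; σ = Eε = 105000 · -7.9730e-04 = -83.72 MPa.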